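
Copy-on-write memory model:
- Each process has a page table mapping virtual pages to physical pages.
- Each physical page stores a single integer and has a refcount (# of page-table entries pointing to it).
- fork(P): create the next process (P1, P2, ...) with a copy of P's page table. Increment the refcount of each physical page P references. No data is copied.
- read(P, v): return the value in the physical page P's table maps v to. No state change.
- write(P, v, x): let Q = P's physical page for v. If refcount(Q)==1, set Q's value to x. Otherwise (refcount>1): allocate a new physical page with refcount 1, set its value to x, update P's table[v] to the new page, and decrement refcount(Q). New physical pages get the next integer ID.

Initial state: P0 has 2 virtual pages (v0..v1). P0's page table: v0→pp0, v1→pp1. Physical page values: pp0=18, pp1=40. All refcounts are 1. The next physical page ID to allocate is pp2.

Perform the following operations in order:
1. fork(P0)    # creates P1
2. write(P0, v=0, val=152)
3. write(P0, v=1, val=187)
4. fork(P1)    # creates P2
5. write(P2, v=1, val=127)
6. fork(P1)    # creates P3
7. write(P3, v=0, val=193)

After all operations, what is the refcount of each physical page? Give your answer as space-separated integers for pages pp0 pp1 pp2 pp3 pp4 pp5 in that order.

Op 1: fork(P0) -> P1. 2 ppages; refcounts: pp0:2 pp1:2
Op 2: write(P0, v0, 152). refcount(pp0)=2>1 -> COPY to pp2. 3 ppages; refcounts: pp0:1 pp1:2 pp2:1
Op 3: write(P0, v1, 187). refcount(pp1)=2>1 -> COPY to pp3. 4 ppages; refcounts: pp0:1 pp1:1 pp2:1 pp3:1
Op 4: fork(P1) -> P2. 4 ppages; refcounts: pp0:2 pp1:2 pp2:1 pp3:1
Op 5: write(P2, v1, 127). refcount(pp1)=2>1 -> COPY to pp4. 5 ppages; refcounts: pp0:2 pp1:1 pp2:1 pp3:1 pp4:1
Op 6: fork(P1) -> P3. 5 ppages; refcounts: pp0:3 pp1:2 pp2:1 pp3:1 pp4:1
Op 7: write(P3, v0, 193). refcount(pp0)=3>1 -> COPY to pp5. 6 ppages; refcounts: pp0:2 pp1:2 pp2:1 pp3:1 pp4:1 pp5:1

Answer: 2 2 1 1 1 1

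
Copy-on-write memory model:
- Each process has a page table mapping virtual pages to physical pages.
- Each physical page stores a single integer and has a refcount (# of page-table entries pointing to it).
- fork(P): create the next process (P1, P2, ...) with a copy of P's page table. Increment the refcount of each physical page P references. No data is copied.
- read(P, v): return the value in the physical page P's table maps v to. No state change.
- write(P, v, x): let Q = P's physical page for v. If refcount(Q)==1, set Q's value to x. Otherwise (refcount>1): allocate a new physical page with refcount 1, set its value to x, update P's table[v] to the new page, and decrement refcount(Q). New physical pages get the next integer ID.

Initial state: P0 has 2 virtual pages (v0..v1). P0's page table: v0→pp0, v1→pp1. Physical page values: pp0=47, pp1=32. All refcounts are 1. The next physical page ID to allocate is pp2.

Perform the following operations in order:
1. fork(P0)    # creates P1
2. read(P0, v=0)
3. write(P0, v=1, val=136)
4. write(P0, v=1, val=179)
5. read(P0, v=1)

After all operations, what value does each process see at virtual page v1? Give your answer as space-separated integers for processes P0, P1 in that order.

Answer: 179 32

Derivation:
Op 1: fork(P0) -> P1. 2 ppages; refcounts: pp0:2 pp1:2
Op 2: read(P0, v0) -> 47. No state change.
Op 3: write(P0, v1, 136). refcount(pp1)=2>1 -> COPY to pp2. 3 ppages; refcounts: pp0:2 pp1:1 pp2:1
Op 4: write(P0, v1, 179). refcount(pp2)=1 -> write in place. 3 ppages; refcounts: pp0:2 pp1:1 pp2:1
Op 5: read(P0, v1) -> 179. No state change.
P0: v1 -> pp2 = 179
P1: v1 -> pp1 = 32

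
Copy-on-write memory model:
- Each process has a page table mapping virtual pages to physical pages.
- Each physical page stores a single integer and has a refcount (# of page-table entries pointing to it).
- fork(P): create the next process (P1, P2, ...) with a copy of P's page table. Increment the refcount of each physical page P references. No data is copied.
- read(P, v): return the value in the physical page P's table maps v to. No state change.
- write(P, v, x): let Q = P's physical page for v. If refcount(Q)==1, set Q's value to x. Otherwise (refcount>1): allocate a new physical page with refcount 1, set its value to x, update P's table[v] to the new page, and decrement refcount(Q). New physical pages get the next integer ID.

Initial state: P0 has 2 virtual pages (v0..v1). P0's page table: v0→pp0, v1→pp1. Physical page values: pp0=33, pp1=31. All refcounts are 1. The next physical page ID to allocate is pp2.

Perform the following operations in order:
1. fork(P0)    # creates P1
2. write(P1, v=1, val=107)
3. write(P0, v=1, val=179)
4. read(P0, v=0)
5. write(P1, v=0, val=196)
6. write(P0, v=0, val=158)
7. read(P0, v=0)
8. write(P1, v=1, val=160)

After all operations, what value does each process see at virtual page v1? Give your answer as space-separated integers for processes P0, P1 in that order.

Answer: 179 160

Derivation:
Op 1: fork(P0) -> P1. 2 ppages; refcounts: pp0:2 pp1:2
Op 2: write(P1, v1, 107). refcount(pp1)=2>1 -> COPY to pp2. 3 ppages; refcounts: pp0:2 pp1:1 pp2:1
Op 3: write(P0, v1, 179). refcount(pp1)=1 -> write in place. 3 ppages; refcounts: pp0:2 pp1:1 pp2:1
Op 4: read(P0, v0) -> 33. No state change.
Op 5: write(P1, v0, 196). refcount(pp0)=2>1 -> COPY to pp3. 4 ppages; refcounts: pp0:1 pp1:1 pp2:1 pp3:1
Op 6: write(P0, v0, 158). refcount(pp0)=1 -> write in place. 4 ppages; refcounts: pp0:1 pp1:1 pp2:1 pp3:1
Op 7: read(P0, v0) -> 158. No state change.
Op 8: write(P1, v1, 160). refcount(pp2)=1 -> write in place. 4 ppages; refcounts: pp0:1 pp1:1 pp2:1 pp3:1
P0: v1 -> pp1 = 179
P1: v1 -> pp2 = 160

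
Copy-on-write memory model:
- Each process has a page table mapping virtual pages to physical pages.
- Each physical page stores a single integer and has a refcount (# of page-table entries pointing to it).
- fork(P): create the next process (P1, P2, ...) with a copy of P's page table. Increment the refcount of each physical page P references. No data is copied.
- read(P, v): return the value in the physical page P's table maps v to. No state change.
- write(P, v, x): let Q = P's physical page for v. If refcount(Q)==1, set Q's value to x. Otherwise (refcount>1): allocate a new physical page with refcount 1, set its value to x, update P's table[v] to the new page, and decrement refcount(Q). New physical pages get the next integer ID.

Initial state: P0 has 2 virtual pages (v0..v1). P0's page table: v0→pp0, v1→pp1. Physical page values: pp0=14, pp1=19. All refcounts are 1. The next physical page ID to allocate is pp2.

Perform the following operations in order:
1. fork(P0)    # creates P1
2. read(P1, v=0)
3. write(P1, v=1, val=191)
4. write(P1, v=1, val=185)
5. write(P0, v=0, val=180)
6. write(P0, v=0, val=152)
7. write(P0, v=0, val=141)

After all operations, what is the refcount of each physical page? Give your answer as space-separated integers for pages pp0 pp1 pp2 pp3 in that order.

Op 1: fork(P0) -> P1. 2 ppages; refcounts: pp0:2 pp1:2
Op 2: read(P1, v0) -> 14. No state change.
Op 3: write(P1, v1, 191). refcount(pp1)=2>1 -> COPY to pp2. 3 ppages; refcounts: pp0:2 pp1:1 pp2:1
Op 4: write(P1, v1, 185). refcount(pp2)=1 -> write in place. 3 ppages; refcounts: pp0:2 pp1:1 pp2:1
Op 5: write(P0, v0, 180). refcount(pp0)=2>1 -> COPY to pp3. 4 ppages; refcounts: pp0:1 pp1:1 pp2:1 pp3:1
Op 6: write(P0, v0, 152). refcount(pp3)=1 -> write in place. 4 ppages; refcounts: pp0:1 pp1:1 pp2:1 pp3:1
Op 7: write(P0, v0, 141). refcount(pp3)=1 -> write in place. 4 ppages; refcounts: pp0:1 pp1:1 pp2:1 pp3:1

Answer: 1 1 1 1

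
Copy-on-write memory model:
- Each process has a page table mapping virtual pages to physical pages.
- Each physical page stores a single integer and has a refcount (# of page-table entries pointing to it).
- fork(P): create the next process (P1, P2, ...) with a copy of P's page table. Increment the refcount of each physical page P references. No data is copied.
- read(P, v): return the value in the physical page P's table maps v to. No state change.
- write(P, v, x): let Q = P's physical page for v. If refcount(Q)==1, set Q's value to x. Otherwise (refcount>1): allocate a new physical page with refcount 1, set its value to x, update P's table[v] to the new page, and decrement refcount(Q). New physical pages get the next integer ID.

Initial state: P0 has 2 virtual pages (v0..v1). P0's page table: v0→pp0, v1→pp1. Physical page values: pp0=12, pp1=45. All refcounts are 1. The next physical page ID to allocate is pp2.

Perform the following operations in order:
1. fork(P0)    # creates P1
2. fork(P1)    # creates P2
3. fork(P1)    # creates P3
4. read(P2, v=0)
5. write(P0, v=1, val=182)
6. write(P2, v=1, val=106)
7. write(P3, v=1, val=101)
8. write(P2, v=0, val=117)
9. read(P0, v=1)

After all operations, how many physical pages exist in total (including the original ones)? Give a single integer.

Op 1: fork(P0) -> P1. 2 ppages; refcounts: pp0:2 pp1:2
Op 2: fork(P1) -> P2. 2 ppages; refcounts: pp0:3 pp1:3
Op 3: fork(P1) -> P3. 2 ppages; refcounts: pp0:4 pp1:4
Op 4: read(P2, v0) -> 12. No state change.
Op 5: write(P0, v1, 182). refcount(pp1)=4>1 -> COPY to pp2. 3 ppages; refcounts: pp0:4 pp1:3 pp2:1
Op 6: write(P2, v1, 106). refcount(pp1)=3>1 -> COPY to pp3. 4 ppages; refcounts: pp0:4 pp1:2 pp2:1 pp3:1
Op 7: write(P3, v1, 101). refcount(pp1)=2>1 -> COPY to pp4. 5 ppages; refcounts: pp0:4 pp1:1 pp2:1 pp3:1 pp4:1
Op 8: write(P2, v0, 117). refcount(pp0)=4>1 -> COPY to pp5. 6 ppages; refcounts: pp0:3 pp1:1 pp2:1 pp3:1 pp4:1 pp5:1
Op 9: read(P0, v1) -> 182. No state change.

Answer: 6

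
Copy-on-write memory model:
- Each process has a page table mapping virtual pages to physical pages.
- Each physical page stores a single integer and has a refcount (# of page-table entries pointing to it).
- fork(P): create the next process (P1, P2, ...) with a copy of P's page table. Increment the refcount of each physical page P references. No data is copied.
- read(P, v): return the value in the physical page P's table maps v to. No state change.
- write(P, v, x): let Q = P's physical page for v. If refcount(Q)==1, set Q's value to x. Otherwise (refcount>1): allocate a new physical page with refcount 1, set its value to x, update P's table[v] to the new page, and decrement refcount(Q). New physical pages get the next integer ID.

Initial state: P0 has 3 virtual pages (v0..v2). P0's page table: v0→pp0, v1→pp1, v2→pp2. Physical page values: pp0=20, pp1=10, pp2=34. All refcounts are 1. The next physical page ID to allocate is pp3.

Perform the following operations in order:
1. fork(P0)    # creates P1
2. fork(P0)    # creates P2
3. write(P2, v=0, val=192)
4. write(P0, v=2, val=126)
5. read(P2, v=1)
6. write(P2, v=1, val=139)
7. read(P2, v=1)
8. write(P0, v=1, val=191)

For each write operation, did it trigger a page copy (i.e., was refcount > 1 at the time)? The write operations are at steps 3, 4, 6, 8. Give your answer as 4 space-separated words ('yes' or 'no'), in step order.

Op 1: fork(P0) -> P1. 3 ppages; refcounts: pp0:2 pp1:2 pp2:2
Op 2: fork(P0) -> P2. 3 ppages; refcounts: pp0:3 pp1:3 pp2:3
Op 3: write(P2, v0, 192). refcount(pp0)=3>1 -> COPY to pp3. 4 ppages; refcounts: pp0:2 pp1:3 pp2:3 pp3:1
Op 4: write(P0, v2, 126). refcount(pp2)=3>1 -> COPY to pp4. 5 ppages; refcounts: pp0:2 pp1:3 pp2:2 pp3:1 pp4:1
Op 5: read(P2, v1) -> 10. No state change.
Op 6: write(P2, v1, 139). refcount(pp1)=3>1 -> COPY to pp5. 6 ppages; refcounts: pp0:2 pp1:2 pp2:2 pp3:1 pp4:1 pp5:1
Op 7: read(P2, v1) -> 139. No state change.
Op 8: write(P0, v1, 191). refcount(pp1)=2>1 -> COPY to pp6. 7 ppages; refcounts: pp0:2 pp1:1 pp2:2 pp3:1 pp4:1 pp5:1 pp6:1

yes yes yes yes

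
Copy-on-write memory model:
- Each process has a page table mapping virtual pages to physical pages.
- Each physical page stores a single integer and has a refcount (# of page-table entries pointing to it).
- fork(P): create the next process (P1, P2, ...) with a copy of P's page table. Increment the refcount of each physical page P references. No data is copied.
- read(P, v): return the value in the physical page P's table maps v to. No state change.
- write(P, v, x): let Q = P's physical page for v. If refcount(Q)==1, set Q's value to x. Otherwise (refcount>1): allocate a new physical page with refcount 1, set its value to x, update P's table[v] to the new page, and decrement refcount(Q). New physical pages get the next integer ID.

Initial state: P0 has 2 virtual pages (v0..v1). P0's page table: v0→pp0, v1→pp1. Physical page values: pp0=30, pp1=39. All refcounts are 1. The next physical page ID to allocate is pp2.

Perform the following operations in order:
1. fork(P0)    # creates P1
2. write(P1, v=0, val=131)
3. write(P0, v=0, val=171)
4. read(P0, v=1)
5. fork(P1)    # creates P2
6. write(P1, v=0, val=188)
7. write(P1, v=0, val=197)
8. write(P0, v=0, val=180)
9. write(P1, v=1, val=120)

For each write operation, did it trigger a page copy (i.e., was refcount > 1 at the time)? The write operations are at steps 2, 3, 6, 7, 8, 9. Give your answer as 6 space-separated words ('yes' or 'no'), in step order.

Op 1: fork(P0) -> P1. 2 ppages; refcounts: pp0:2 pp1:2
Op 2: write(P1, v0, 131). refcount(pp0)=2>1 -> COPY to pp2. 3 ppages; refcounts: pp0:1 pp1:2 pp2:1
Op 3: write(P0, v0, 171). refcount(pp0)=1 -> write in place. 3 ppages; refcounts: pp0:1 pp1:2 pp2:1
Op 4: read(P0, v1) -> 39. No state change.
Op 5: fork(P1) -> P2. 3 ppages; refcounts: pp0:1 pp1:3 pp2:2
Op 6: write(P1, v0, 188). refcount(pp2)=2>1 -> COPY to pp3. 4 ppages; refcounts: pp0:1 pp1:3 pp2:1 pp3:1
Op 7: write(P1, v0, 197). refcount(pp3)=1 -> write in place. 4 ppages; refcounts: pp0:1 pp1:3 pp2:1 pp3:1
Op 8: write(P0, v0, 180). refcount(pp0)=1 -> write in place. 4 ppages; refcounts: pp0:1 pp1:3 pp2:1 pp3:1
Op 9: write(P1, v1, 120). refcount(pp1)=3>1 -> COPY to pp4. 5 ppages; refcounts: pp0:1 pp1:2 pp2:1 pp3:1 pp4:1

yes no yes no no yes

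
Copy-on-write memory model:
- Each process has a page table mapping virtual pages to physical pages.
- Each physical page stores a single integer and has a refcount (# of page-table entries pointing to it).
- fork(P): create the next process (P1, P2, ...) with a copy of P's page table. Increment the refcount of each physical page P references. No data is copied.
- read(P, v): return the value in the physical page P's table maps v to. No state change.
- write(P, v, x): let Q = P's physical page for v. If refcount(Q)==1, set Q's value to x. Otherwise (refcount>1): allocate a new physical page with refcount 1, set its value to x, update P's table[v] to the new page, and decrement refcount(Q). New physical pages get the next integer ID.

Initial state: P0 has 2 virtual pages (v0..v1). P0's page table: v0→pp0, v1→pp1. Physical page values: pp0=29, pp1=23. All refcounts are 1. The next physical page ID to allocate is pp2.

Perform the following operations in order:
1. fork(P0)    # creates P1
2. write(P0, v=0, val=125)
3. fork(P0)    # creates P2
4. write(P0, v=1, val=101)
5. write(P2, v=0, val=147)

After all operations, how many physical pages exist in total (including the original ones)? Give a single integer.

Answer: 5

Derivation:
Op 1: fork(P0) -> P1. 2 ppages; refcounts: pp0:2 pp1:2
Op 2: write(P0, v0, 125). refcount(pp0)=2>1 -> COPY to pp2. 3 ppages; refcounts: pp0:1 pp1:2 pp2:1
Op 3: fork(P0) -> P2. 3 ppages; refcounts: pp0:1 pp1:3 pp2:2
Op 4: write(P0, v1, 101). refcount(pp1)=3>1 -> COPY to pp3. 4 ppages; refcounts: pp0:1 pp1:2 pp2:2 pp3:1
Op 5: write(P2, v0, 147). refcount(pp2)=2>1 -> COPY to pp4. 5 ppages; refcounts: pp0:1 pp1:2 pp2:1 pp3:1 pp4:1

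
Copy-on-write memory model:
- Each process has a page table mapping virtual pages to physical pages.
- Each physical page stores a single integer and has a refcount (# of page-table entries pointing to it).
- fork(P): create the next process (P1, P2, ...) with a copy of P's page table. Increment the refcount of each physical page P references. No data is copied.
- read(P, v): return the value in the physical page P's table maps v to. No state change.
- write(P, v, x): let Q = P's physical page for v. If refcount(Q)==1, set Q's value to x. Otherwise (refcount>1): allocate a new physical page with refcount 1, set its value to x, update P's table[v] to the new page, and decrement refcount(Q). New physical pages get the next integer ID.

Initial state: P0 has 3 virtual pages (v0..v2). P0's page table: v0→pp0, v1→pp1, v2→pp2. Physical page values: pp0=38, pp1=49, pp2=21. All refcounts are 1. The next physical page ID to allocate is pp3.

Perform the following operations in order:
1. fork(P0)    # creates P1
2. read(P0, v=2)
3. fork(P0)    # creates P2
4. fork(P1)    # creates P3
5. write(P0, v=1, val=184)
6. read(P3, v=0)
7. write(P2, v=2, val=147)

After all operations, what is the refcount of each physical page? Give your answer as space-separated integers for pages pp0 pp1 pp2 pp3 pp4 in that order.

Op 1: fork(P0) -> P1. 3 ppages; refcounts: pp0:2 pp1:2 pp2:2
Op 2: read(P0, v2) -> 21. No state change.
Op 3: fork(P0) -> P2. 3 ppages; refcounts: pp0:3 pp1:3 pp2:3
Op 4: fork(P1) -> P3. 3 ppages; refcounts: pp0:4 pp1:4 pp2:4
Op 5: write(P0, v1, 184). refcount(pp1)=4>1 -> COPY to pp3. 4 ppages; refcounts: pp0:4 pp1:3 pp2:4 pp3:1
Op 6: read(P3, v0) -> 38. No state change.
Op 7: write(P2, v2, 147). refcount(pp2)=4>1 -> COPY to pp4. 5 ppages; refcounts: pp0:4 pp1:3 pp2:3 pp3:1 pp4:1

Answer: 4 3 3 1 1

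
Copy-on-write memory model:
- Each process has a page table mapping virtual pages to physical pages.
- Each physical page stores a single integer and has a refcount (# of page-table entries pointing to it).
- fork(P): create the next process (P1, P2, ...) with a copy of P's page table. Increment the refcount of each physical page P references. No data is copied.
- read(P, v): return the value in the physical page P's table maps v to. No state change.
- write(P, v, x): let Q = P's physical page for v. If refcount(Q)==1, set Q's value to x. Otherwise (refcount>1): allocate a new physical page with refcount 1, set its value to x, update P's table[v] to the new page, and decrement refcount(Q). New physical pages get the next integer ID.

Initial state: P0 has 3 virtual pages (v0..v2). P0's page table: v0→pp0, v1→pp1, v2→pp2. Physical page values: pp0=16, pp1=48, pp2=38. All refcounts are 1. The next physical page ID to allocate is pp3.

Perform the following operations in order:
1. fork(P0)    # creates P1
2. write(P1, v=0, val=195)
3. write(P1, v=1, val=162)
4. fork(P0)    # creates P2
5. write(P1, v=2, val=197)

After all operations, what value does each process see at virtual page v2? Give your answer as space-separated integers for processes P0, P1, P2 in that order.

Op 1: fork(P0) -> P1. 3 ppages; refcounts: pp0:2 pp1:2 pp2:2
Op 2: write(P1, v0, 195). refcount(pp0)=2>1 -> COPY to pp3. 4 ppages; refcounts: pp0:1 pp1:2 pp2:2 pp3:1
Op 3: write(P1, v1, 162). refcount(pp1)=2>1 -> COPY to pp4. 5 ppages; refcounts: pp0:1 pp1:1 pp2:2 pp3:1 pp4:1
Op 4: fork(P0) -> P2. 5 ppages; refcounts: pp0:2 pp1:2 pp2:3 pp3:1 pp4:1
Op 5: write(P1, v2, 197). refcount(pp2)=3>1 -> COPY to pp5. 6 ppages; refcounts: pp0:2 pp1:2 pp2:2 pp3:1 pp4:1 pp5:1
P0: v2 -> pp2 = 38
P1: v2 -> pp5 = 197
P2: v2 -> pp2 = 38

Answer: 38 197 38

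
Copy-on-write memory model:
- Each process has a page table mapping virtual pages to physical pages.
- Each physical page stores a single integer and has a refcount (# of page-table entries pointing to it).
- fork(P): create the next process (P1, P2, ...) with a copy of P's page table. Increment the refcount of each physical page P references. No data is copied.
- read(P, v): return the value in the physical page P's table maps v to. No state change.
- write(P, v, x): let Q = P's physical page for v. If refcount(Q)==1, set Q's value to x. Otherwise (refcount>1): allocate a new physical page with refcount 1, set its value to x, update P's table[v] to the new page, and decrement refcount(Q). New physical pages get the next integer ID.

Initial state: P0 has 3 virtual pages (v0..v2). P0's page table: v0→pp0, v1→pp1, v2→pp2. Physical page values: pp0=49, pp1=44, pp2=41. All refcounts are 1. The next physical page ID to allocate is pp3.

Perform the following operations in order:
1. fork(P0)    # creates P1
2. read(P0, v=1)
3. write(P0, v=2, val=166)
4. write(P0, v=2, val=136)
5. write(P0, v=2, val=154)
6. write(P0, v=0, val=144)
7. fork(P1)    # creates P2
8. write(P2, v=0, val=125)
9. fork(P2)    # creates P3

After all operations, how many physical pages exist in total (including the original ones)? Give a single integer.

Op 1: fork(P0) -> P1. 3 ppages; refcounts: pp0:2 pp1:2 pp2:2
Op 2: read(P0, v1) -> 44. No state change.
Op 3: write(P0, v2, 166). refcount(pp2)=2>1 -> COPY to pp3. 4 ppages; refcounts: pp0:2 pp1:2 pp2:1 pp3:1
Op 4: write(P0, v2, 136). refcount(pp3)=1 -> write in place. 4 ppages; refcounts: pp0:2 pp1:2 pp2:1 pp3:1
Op 5: write(P0, v2, 154). refcount(pp3)=1 -> write in place. 4 ppages; refcounts: pp0:2 pp1:2 pp2:1 pp3:1
Op 6: write(P0, v0, 144). refcount(pp0)=2>1 -> COPY to pp4. 5 ppages; refcounts: pp0:1 pp1:2 pp2:1 pp3:1 pp4:1
Op 7: fork(P1) -> P2. 5 ppages; refcounts: pp0:2 pp1:3 pp2:2 pp3:1 pp4:1
Op 8: write(P2, v0, 125). refcount(pp0)=2>1 -> COPY to pp5. 6 ppages; refcounts: pp0:1 pp1:3 pp2:2 pp3:1 pp4:1 pp5:1
Op 9: fork(P2) -> P3. 6 ppages; refcounts: pp0:1 pp1:4 pp2:3 pp3:1 pp4:1 pp5:2

Answer: 6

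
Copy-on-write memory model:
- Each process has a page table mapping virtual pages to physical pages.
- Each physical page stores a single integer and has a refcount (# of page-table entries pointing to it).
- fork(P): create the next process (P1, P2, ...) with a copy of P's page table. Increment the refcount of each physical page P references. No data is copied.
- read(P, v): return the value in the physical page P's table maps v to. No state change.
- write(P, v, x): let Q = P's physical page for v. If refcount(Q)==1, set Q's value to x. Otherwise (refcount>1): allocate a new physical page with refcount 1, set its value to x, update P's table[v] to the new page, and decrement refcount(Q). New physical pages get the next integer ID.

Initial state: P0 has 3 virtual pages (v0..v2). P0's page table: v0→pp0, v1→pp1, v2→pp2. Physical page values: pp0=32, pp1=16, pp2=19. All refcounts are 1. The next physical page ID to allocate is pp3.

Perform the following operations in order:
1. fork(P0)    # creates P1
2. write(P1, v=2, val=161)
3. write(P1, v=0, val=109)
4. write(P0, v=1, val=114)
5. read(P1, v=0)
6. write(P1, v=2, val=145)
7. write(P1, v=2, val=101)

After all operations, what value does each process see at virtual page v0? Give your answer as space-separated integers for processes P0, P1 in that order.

Op 1: fork(P0) -> P1. 3 ppages; refcounts: pp0:2 pp1:2 pp2:2
Op 2: write(P1, v2, 161). refcount(pp2)=2>1 -> COPY to pp3. 4 ppages; refcounts: pp0:2 pp1:2 pp2:1 pp3:1
Op 3: write(P1, v0, 109). refcount(pp0)=2>1 -> COPY to pp4. 5 ppages; refcounts: pp0:1 pp1:2 pp2:1 pp3:1 pp4:1
Op 4: write(P0, v1, 114). refcount(pp1)=2>1 -> COPY to pp5. 6 ppages; refcounts: pp0:1 pp1:1 pp2:1 pp3:1 pp4:1 pp5:1
Op 5: read(P1, v0) -> 109. No state change.
Op 6: write(P1, v2, 145). refcount(pp3)=1 -> write in place. 6 ppages; refcounts: pp0:1 pp1:1 pp2:1 pp3:1 pp4:1 pp5:1
Op 7: write(P1, v2, 101). refcount(pp3)=1 -> write in place. 6 ppages; refcounts: pp0:1 pp1:1 pp2:1 pp3:1 pp4:1 pp5:1
P0: v0 -> pp0 = 32
P1: v0 -> pp4 = 109

Answer: 32 109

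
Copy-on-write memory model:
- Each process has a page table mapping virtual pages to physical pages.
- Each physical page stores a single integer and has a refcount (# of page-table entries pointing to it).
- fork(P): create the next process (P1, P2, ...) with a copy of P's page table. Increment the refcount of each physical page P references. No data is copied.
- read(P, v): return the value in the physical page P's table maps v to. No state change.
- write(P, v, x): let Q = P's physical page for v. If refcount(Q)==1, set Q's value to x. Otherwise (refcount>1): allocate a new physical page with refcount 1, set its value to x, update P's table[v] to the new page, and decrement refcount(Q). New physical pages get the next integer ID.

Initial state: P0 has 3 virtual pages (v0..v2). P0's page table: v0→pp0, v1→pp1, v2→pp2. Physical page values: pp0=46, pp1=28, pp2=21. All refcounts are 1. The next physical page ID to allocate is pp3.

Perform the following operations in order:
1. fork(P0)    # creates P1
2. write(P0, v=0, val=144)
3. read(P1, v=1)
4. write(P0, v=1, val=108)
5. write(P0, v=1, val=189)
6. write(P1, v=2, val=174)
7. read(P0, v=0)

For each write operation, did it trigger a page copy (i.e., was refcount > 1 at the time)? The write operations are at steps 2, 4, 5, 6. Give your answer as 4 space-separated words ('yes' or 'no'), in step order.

Op 1: fork(P0) -> P1. 3 ppages; refcounts: pp0:2 pp1:2 pp2:2
Op 2: write(P0, v0, 144). refcount(pp0)=2>1 -> COPY to pp3. 4 ppages; refcounts: pp0:1 pp1:2 pp2:2 pp3:1
Op 3: read(P1, v1) -> 28. No state change.
Op 4: write(P0, v1, 108). refcount(pp1)=2>1 -> COPY to pp4. 5 ppages; refcounts: pp0:1 pp1:1 pp2:2 pp3:1 pp4:1
Op 5: write(P0, v1, 189). refcount(pp4)=1 -> write in place. 5 ppages; refcounts: pp0:1 pp1:1 pp2:2 pp3:1 pp4:1
Op 6: write(P1, v2, 174). refcount(pp2)=2>1 -> COPY to pp5. 6 ppages; refcounts: pp0:1 pp1:1 pp2:1 pp3:1 pp4:1 pp5:1
Op 7: read(P0, v0) -> 144. No state change.

yes yes no yes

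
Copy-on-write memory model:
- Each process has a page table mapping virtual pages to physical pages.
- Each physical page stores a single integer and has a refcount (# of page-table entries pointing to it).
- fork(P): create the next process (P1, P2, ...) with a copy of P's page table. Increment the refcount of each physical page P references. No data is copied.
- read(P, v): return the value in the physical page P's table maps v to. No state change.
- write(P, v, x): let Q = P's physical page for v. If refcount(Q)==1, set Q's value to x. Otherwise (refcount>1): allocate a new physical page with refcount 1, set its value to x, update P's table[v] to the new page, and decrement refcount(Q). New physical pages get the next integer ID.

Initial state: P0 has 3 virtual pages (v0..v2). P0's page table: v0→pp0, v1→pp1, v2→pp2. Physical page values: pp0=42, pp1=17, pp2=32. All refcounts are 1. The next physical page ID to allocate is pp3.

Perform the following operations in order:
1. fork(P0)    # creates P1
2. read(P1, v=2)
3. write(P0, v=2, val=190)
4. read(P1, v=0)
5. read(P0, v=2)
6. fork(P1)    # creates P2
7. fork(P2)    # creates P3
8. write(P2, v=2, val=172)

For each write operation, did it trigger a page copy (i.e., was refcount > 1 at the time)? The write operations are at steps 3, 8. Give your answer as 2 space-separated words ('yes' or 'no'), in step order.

Op 1: fork(P0) -> P1. 3 ppages; refcounts: pp0:2 pp1:2 pp2:2
Op 2: read(P1, v2) -> 32. No state change.
Op 3: write(P0, v2, 190). refcount(pp2)=2>1 -> COPY to pp3. 4 ppages; refcounts: pp0:2 pp1:2 pp2:1 pp3:1
Op 4: read(P1, v0) -> 42. No state change.
Op 5: read(P0, v2) -> 190. No state change.
Op 6: fork(P1) -> P2. 4 ppages; refcounts: pp0:3 pp1:3 pp2:2 pp3:1
Op 7: fork(P2) -> P3. 4 ppages; refcounts: pp0:4 pp1:4 pp2:3 pp3:1
Op 8: write(P2, v2, 172). refcount(pp2)=3>1 -> COPY to pp4. 5 ppages; refcounts: pp0:4 pp1:4 pp2:2 pp3:1 pp4:1

yes yes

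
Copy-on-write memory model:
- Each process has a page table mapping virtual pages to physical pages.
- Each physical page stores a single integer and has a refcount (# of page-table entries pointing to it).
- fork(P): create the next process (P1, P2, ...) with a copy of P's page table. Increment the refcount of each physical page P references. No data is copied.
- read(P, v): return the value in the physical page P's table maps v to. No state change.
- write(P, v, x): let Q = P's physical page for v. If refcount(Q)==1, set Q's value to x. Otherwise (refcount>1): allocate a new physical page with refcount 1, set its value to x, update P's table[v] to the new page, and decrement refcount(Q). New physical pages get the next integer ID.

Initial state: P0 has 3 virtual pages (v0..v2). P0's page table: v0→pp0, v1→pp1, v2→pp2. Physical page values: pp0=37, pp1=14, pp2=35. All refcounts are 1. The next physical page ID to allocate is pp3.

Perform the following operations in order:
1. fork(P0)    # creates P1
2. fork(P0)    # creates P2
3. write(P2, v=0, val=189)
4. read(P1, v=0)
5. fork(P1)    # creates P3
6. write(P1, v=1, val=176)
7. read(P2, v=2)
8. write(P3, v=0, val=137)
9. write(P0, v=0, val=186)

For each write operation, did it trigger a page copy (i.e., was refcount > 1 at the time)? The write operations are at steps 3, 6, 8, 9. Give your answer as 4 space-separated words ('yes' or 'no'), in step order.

Op 1: fork(P0) -> P1. 3 ppages; refcounts: pp0:2 pp1:2 pp2:2
Op 2: fork(P0) -> P2. 3 ppages; refcounts: pp0:3 pp1:3 pp2:3
Op 3: write(P2, v0, 189). refcount(pp0)=3>1 -> COPY to pp3. 4 ppages; refcounts: pp0:2 pp1:3 pp2:3 pp3:1
Op 4: read(P1, v0) -> 37. No state change.
Op 5: fork(P1) -> P3. 4 ppages; refcounts: pp0:3 pp1:4 pp2:4 pp3:1
Op 6: write(P1, v1, 176). refcount(pp1)=4>1 -> COPY to pp4. 5 ppages; refcounts: pp0:3 pp1:3 pp2:4 pp3:1 pp4:1
Op 7: read(P2, v2) -> 35. No state change.
Op 8: write(P3, v0, 137). refcount(pp0)=3>1 -> COPY to pp5. 6 ppages; refcounts: pp0:2 pp1:3 pp2:4 pp3:1 pp4:1 pp5:1
Op 9: write(P0, v0, 186). refcount(pp0)=2>1 -> COPY to pp6. 7 ppages; refcounts: pp0:1 pp1:3 pp2:4 pp3:1 pp4:1 pp5:1 pp6:1

yes yes yes yes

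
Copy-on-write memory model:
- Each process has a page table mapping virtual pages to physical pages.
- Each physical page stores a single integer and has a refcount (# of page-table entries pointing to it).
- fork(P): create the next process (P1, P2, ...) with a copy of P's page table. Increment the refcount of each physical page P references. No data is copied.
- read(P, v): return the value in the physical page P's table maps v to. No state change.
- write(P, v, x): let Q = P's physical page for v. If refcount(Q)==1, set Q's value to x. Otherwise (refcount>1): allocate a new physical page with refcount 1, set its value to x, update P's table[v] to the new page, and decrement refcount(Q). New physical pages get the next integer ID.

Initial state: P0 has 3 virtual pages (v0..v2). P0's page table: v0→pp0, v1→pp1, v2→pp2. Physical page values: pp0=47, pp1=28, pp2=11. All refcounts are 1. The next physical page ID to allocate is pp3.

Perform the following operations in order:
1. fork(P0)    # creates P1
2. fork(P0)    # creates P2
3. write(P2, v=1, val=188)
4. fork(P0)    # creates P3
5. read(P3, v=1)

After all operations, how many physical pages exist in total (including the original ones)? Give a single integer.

Answer: 4

Derivation:
Op 1: fork(P0) -> P1. 3 ppages; refcounts: pp0:2 pp1:2 pp2:2
Op 2: fork(P0) -> P2. 3 ppages; refcounts: pp0:3 pp1:3 pp2:3
Op 3: write(P2, v1, 188). refcount(pp1)=3>1 -> COPY to pp3. 4 ppages; refcounts: pp0:3 pp1:2 pp2:3 pp3:1
Op 4: fork(P0) -> P3. 4 ppages; refcounts: pp0:4 pp1:3 pp2:4 pp3:1
Op 5: read(P3, v1) -> 28. No state change.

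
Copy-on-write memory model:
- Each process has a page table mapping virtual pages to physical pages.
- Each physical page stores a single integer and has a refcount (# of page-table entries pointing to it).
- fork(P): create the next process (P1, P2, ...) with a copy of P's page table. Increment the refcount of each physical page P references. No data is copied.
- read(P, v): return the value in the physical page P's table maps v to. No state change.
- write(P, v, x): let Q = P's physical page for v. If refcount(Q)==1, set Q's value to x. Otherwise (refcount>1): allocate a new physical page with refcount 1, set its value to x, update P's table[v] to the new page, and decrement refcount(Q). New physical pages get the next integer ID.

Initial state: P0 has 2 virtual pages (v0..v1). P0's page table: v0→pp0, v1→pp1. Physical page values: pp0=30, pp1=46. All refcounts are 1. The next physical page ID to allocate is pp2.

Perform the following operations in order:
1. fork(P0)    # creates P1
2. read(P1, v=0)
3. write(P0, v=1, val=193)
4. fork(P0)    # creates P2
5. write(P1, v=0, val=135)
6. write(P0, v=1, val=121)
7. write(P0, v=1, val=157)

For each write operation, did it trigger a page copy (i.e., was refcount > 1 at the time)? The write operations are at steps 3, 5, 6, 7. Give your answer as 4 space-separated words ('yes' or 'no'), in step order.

Op 1: fork(P0) -> P1. 2 ppages; refcounts: pp0:2 pp1:2
Op 2: read(P1, v0) -> 30. No state change.
Op 3: write(P0, v1, 193). refcount(pp1)=2>1 -> COPY to pp2. 3 ppages; refcounts: pp0:2 pp1:1 pp2:1
Op 4: fork(P0) -> P2. 3 ppages; refcounts: pp0:3 pp1:1 pp2:2
Op 5: write(P1, v0, 135). refcount(pp0)=3>1 -> COPY to pp3. 4 ppages; refcounts: pp0:2 pp1:1 pp2:2 pp3:1
Op 6: write(P0, v1, 121). refcount(pp2)=2>1 -> COPY to pp4. 5 ppages; refcounts: pp0:2 pp1:1 pp2:1 pp3:1 pp4:1
Op 7: write(P0, v1, 157). refcount(pp4)=1 -> write in place. 5 ppages; refcounts: pp0:2 pp1:1 pp2:1 pp3:1 pp4:1

yes yes yes no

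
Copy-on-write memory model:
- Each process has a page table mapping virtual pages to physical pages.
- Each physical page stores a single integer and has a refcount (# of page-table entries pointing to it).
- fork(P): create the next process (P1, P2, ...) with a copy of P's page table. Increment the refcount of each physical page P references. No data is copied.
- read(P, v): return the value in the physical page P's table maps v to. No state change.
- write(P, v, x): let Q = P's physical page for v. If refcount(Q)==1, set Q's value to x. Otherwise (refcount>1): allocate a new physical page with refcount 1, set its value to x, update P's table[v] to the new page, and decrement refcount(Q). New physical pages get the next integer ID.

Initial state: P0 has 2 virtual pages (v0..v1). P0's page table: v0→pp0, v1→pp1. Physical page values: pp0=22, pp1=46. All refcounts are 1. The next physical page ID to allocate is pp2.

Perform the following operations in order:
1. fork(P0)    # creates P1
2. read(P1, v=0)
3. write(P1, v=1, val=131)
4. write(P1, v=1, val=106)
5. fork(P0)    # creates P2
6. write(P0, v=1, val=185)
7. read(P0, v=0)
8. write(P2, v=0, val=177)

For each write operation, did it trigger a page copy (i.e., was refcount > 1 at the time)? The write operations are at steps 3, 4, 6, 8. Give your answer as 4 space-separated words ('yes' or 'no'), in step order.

Op 1: fork(P0) -> P1. 2 ppages; refcounts: pp0:2 pp1:2
Op 2: read(P1, v0) -> 22. No state change.
Op 3: write(P1, v1, 131). refcount(pp1)=2>1 -> COPY to pp2. 3 ppages; refcounts: pp0:2 pp1:1 pp2:1
Op 4: write(P1, v1, 106). refcount(pp2)=1 -> write in place. 3 ppages; refcounts: pp0:2 pp1:1 pp2:1
Op 5: fork(P0) -> P2. 3 ppages; refcounts: pp0:3 pp1:2 pp2:1
Op 6: write(P0, v1, 185). refcount(pp1)=2>1 -> COPY to pp3. 4 ppages; refcounts: pp0:3 pp1:1 pp2:1 pp3:1
Op 7: read(P0, v0) -> 22. No state change.
Op 8: write(P2, v0, 177). refcount(pp0)=3>1 -> COPY to pp4. 5 ppages; refcounts: pp0:2 pp1:1 pp2:1 pp3:1 pp4:1

yes no yes yes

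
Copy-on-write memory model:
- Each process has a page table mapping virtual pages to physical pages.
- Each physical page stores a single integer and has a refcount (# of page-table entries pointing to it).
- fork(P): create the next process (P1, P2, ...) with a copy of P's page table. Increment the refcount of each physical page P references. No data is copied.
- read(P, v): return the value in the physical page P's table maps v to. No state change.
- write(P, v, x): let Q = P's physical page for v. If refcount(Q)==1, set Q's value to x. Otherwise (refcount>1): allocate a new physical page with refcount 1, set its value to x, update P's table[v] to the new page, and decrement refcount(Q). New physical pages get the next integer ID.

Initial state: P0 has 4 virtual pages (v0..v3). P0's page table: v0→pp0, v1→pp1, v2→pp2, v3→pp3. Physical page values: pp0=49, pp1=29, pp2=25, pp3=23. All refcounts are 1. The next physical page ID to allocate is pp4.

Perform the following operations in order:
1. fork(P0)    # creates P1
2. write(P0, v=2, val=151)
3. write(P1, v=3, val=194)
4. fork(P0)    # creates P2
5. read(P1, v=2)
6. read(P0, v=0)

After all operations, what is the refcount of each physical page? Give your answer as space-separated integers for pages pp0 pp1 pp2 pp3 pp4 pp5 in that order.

Op 1: fork(P0) -> P1. 4 ppages; refcounts: pp0:2 pp1:2 pp2:2 pp3:2
Op 2: write(P0, v2, 151). refcount(pp2)=2>1 -> COPY to pp4. 5 ppages; refcounts: pp0:2 pp1:2 pp2:1 pp3:2 pp4:1
Op 3: write(P1, v3, 194). refcount(pp3)=2>1 -> COPY to pp5. 6 ppages; refcounts: pp0:2 pp1:2 pp2:1 pp3:1 pp4:1 pp5:1
Op 4: fork(P0) -> P2. 6 ppages; refcounts: pp0:3 pp1:3 pp2:1 pp3:2 pp4:2 pp5:1
Op 5: read(P1, v2) -> 25. No state change.
Op 6: read(P0, v0) -> 49. No state change.

Answer: 3 3 1 2 2 1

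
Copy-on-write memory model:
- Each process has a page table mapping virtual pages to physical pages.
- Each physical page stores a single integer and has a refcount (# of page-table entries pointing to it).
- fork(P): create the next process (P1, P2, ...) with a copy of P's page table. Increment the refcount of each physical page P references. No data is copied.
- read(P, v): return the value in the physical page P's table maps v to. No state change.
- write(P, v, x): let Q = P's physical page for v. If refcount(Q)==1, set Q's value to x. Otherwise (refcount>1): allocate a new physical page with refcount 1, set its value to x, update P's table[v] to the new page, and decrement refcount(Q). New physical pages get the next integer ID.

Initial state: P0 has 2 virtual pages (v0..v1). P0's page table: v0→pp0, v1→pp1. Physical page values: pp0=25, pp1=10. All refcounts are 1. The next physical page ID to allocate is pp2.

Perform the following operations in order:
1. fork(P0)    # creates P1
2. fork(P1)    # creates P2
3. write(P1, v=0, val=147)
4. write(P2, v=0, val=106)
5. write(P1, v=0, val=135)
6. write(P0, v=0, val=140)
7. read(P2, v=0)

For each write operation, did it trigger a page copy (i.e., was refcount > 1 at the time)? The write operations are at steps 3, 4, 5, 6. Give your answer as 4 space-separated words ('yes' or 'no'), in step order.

Op 1: fork(P0) -> P1. 2 ppages; refcounts: pp0:2 pp1:2
Op 2: fork(P1) -> P2. 2 ppages; refcounts: pp0:3 pp1:3
Op 3: write(P1, v0, 147). refcount(pp0)=3>1 -> COPY to pp2. 3 ppages; refcounts: pp0:2 pp1:3 pp2:1
Op 4: write(P2, v0, 106). refcount(pp0)=2>1 -> COPY to pp3. 4 ppages; refcounts: pp0:1 pp1:3 pp2:1 pp3:1
Op 5: write(P1, v0, 135). refcount(pp2)=1 -> write in place. 4 ppages; refcounts: pp0:1 pp1:3 pp2:1 pp3:1
Op 6: write(P0, v0, 140). refcount(pp0)=1 -> write in place. 4 ppages; refcounts: pp0:1 pp1:3 pp2:1 pp3:1
Op 7: read(P2, v0) -> 106. No state change.

yes yes no no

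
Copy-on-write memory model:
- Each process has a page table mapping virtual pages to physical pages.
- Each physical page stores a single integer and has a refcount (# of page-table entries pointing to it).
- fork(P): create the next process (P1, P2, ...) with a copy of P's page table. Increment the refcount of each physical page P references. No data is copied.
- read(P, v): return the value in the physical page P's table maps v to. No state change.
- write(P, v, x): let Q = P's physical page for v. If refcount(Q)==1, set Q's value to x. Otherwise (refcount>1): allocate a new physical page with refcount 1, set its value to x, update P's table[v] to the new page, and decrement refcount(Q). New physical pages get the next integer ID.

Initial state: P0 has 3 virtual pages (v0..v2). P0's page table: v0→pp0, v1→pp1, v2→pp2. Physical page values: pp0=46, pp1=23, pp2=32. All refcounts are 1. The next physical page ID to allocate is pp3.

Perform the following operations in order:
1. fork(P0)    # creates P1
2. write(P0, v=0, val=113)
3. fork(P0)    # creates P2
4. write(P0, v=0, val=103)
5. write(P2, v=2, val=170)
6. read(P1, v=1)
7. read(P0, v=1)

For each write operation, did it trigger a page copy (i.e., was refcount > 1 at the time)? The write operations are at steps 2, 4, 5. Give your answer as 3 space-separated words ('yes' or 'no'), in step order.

Op 1: fork(P0) -> P1. 3 ppages; refcounts: pp0:2 pp1:2 pp2:2
Op 2: write(P0, v0, 113). refcount(pp0)=2>1 -> COPY to pp3. 4 ppages; refcounts: pp0:1 pp1:2 pp2:2 pp3:1
Op 3: fork(P0) -> P2. 4 ppages; refcounts: pp0:1 pp1:3 pp2:3 pp3:2
Op 4: write(P0, v0, 103). refcount(pp3)=2>1 -> COPY to pp4. 5 ppages; refcounts: pp0:1 pp1:3 pp2:3 pp3:1 pp4:1
Op 5: write(P2, v2, 170). refcount(pp2)=3>1 -> COPY to pp5. 6 ppages; refcounts: pp0:1 pp1:3 pp2:2 pp3:1 pp4:1 pp5:1
Op 6: read(P1, v1) -> 23. No state change.
Op 7: read(P0, v1) -> 23. No state change.

yes yes yes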